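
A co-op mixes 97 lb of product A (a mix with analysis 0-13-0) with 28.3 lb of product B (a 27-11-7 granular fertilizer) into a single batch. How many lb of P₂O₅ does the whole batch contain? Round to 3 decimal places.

15.723 lb P₂O₅

P₂O₅ mass = 13%×97 + 11%×28.3 = 15.723 lb.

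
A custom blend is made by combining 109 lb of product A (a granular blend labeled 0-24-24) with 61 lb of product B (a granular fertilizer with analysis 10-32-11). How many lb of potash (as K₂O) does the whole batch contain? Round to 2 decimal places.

K₂O mass = 24%×109 + 11%×61 = 32.87 lb.

32.87 lb K₂O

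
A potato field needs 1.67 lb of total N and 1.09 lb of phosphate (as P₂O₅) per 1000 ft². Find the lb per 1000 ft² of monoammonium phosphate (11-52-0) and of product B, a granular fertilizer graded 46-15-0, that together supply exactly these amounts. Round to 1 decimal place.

1.1 lb monoammonium phosphate, 3.4 lb product B

With a, b = lb per 1000 ft² of monoammonium phosphate and product B:
N: 0.11·a + 0.46·b = 1.67
P₂O₅: 0.52·a + 0.15·b = 1.09
From row1: a = (1.67 − 0.46·b) / 0.11.
Into row2: 0.52·(1.67 − 0.46·b)/0.11 + 0.15·b = 1.09 → b = 3.36102, a = 1.12663.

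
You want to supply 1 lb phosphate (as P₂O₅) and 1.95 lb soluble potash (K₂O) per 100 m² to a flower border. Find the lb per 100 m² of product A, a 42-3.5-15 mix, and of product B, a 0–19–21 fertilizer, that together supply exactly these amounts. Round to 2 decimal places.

7.59 lb product A, 3.87 lb product B

With a, b = lb per 100 m² of product A and product B:
P₂O₅: 0.035·a + 0.19·b = 1
K₂O: 0.15·a + 0.21·b = 1.95
Eliminate b: (row1) − 0.19/0.21·(row2) → -0.100714·a = -0.764286, so a = 7.58865.
Then b = (1.95 − 0.15·7.58865) / 0.21 = 3.86525.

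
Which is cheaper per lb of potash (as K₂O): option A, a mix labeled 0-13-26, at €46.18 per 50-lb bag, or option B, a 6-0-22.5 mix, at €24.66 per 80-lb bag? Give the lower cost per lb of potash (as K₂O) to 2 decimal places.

option A: K₂O per bag = 50 × 26% = 13 lb; cost = 46.18 / 13 = €3.5523/lb K₂O.
option B: K₂O per bag = 80 × 22.5% = 18 lb; cost = 24.66 / 18 = €1.3700/lb K₂O.
option B is cheaper.

€1.37 per lb K₂O (option B)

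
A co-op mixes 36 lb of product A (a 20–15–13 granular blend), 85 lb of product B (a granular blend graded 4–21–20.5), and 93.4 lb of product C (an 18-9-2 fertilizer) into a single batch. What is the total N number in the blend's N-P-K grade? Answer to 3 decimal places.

Total mass = 36 + 85 + 93.4 = 214.4 lb.
N mass = 20%×36 + 4%×85 + 18%×93.4 = 27.412 lb.
% N = 27.412 / 214.4 = 12.7854%.

12.785% N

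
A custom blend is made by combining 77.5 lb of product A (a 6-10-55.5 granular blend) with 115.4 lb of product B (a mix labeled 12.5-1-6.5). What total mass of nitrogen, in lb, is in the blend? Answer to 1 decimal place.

19.1 lb N

N mass = 6%×77.5 + 12.5%×115.4 = 19.075 lb.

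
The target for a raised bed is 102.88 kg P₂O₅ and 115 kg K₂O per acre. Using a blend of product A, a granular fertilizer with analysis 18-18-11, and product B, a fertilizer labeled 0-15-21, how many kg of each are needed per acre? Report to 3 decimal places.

204.451 kg product A, 440.526 kg product B

With a, b = kg per acre of product A and product B:
P₂O₅: 0.18·a + 0.15·b = 102.88
K₂O: 0.11·a + 0.21·b = 115
From row1: a = (102.88 − 0.15·b) / 0.18.
Into row2: 0.11·(102.88 − 0.15·b)/0.18 + 0.21·b = 115 → b = 440.5258, a = 204.4507.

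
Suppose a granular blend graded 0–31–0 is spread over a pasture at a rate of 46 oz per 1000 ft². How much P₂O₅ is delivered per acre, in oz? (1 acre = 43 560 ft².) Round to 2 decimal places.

621.17 oz P₂O₅ per acre

P₂O₅ per 1000 ft² = 46 × 31% = 14.26 oz.
Convert to per acre: 14.26 × 43.56 = 621.166 oz.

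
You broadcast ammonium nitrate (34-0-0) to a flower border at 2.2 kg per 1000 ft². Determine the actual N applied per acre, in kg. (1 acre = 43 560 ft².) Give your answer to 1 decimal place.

nitrogen per 1000 ft² = 2.2 × 34% = 0.748 kg.
Convert to per acre: 0.748 × 43.56 = 32.5829 kg.

32.6 kg N per acre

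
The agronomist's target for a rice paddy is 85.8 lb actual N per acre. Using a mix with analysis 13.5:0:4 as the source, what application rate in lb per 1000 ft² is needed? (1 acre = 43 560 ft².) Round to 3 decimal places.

14.590 lb of product per thousand sq ft

Product per acre = 85.8 / 13.5% = 635.556 lb.
Convert to per 1000 ft²: 635.556 × 0.0229568 = 14.5903 lb.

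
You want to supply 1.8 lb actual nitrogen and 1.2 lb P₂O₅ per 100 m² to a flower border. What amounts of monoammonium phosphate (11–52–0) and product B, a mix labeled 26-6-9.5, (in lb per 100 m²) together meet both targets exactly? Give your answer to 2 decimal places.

1.59 lb monoammonium phosphate, 6.25 lb product B

Let a = lb of monoammonium phosphate, b = lb of product B (per 100 m²).
N: 0.11·a + 0.26·b = 1.8
P₂O₅: 0.52·a + 0.06·b = 1.2
Eliminate b: (row1) − 0.26/0.06·(row2) → -2.14333·a = -3.4, so a = 1.58631.
Then b = (1.2 − 0.52·1.58631) / 0.06 = 6.25194.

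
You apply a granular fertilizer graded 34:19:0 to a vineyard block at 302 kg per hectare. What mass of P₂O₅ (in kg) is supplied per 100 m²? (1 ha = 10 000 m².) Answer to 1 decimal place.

P₂O₅ per hectare = 302 × 19% = 57.38 kg.
Convert to per 100 m²: 57.38 × 0.01 = 0.5738 kg.

0.6 kg P₂O₅ per hundred sq m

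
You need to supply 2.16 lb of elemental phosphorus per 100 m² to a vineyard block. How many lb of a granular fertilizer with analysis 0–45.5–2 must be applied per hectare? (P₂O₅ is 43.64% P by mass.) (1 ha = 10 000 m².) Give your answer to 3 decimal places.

As P₂O₅: 2.16 / 0.4364 = 4.94959 lb per 100 m².
Product per 100 m² = 4.94959 / 45.5% = 10.8782 lb.
Convert to per hectare: 10.8782 × 100 = 1087.8214 lb.

1087.821 lb of product per hectare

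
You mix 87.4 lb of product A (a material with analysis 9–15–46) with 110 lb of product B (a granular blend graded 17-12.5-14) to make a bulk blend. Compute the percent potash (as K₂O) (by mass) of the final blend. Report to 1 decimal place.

28.2% K₂O

Total mass = 87.4 + 110 = 197.4 lb.
K₂O mass = 46%×87.4 + 14%×110 = 55.604 lb.
% K₂O = 55.604 / 197.4 = 28.1682%.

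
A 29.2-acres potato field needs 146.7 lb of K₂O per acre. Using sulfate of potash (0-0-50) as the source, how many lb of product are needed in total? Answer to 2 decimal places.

8567.28 lb

Product per acre = 146.7 / 50% = 293.4 lb.
Total product = 293.4 × 29.2 = 8567.28 lb.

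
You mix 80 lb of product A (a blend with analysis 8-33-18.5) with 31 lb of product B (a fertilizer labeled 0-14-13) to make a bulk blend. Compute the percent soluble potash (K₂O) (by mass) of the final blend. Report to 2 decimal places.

16.96% K₂O

Total mass = 80 + 31 = 111 lb.
K₂O mass = 18.5%×80 + 13%×31 = 18.83 lb.
% K₂O = 18.83 / 111 = 16.964%.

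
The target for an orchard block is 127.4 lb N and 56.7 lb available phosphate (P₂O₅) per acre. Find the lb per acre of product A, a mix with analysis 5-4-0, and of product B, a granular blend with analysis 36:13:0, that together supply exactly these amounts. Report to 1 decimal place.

487.3 lb product A, 286.2 lb product B

With a, b = lb per acre of product A and product B:
N: 0.05·a + 0.36·b = 127.4
P₂O₅: 0.04·a + 0.13·b = 56.7
Solving simultaneously: a = 487.342, b = 286.203.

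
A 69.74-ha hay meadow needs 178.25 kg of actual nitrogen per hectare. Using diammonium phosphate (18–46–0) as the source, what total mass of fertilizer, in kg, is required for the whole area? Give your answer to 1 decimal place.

Product per hectare = 178.25 / 18% = 990.278 kg.
Total product = 990.278 × 69.74 = 69061.97 kg.

69062.0 kg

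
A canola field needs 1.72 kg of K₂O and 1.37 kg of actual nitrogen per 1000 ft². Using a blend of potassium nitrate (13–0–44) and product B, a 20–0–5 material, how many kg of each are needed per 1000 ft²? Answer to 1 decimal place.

Per-1000 ft² balance (a = potassium nitrate, b = product B):
K₂O: 0.44·a + 0.05·b = 1.72
N: 0.13·a + 0.2·b = 1.37
Eliminate a: (row1) − 0.44/0.13·(row2) → -0.626923·b = -2.91692, so b = 4.65276.
Back-substitute: a = (1.72 − 0.05·4.65276) / 0.44 = 3.38037.

3.4 kg potassium nitrate, 4.7 kg product B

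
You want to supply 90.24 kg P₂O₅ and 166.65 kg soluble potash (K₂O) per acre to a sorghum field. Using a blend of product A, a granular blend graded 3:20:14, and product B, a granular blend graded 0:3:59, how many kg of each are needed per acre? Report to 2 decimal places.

Let a = kg of product A, b = kg of product B (per acre).
P₂O₅: 0.2·a + 0.03·b = 90.24
K₂O: 0.14·a + 0.59·b = 166.65
Eliminate b: (row1) − 0.03/0.59·(row2) → 0.192881·a = 81.7663, so a = 423.92004.
Then b = (166.65 − 0.14·423.92004) / 0.59 = 181.866.

423.92 kg product A, 181.87 kg product B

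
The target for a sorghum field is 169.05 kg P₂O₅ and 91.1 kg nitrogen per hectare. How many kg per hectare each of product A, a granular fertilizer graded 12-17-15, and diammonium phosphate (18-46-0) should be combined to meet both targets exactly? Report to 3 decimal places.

Let a = kg of product A, b = kg of diammonium phosphate (per hectare).
P₂O₅: 0.17·a + 0.46·b = 169.05
N: 0.12·a + 0.18·b = 91.1
Eliminate a: (row1) − 0.17/0.12·(row2) → 0.205·b = 39.9917, so b = 195.0813.
Back-substitute: a = (169.05 − 0.46·195.0813) / 0.17 = 466.5447.

466.545 kg product A, 195.081 kg diammonium phosphate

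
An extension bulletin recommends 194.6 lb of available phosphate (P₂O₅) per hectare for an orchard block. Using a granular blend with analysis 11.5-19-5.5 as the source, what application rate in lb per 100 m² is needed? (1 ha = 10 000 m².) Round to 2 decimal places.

Product per hectare = 194.6 / 19% = 1024.21 lb.
Convert to per 100 m²: 1024.21 × 0.01 = 10.2421 lb.

10.24 lb of product per hundred sq m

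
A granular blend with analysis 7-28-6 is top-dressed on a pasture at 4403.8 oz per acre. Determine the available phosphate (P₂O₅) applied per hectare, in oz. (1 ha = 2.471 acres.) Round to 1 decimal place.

3046.9 oz P₂O₅ per hectare

P₂O₅ per acre = 4403.8 × 28% = 1233.06 oz.
Convert to per hectare: 1233.06 × 2.471 = 3046.901 oz.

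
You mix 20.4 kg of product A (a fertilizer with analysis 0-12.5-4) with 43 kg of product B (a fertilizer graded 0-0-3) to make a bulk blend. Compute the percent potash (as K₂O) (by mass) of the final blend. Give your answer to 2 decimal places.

Total mass = 20.4 + 43 = 63.4 kg.
K₂O mass = 4%×20.4 + 3%×43 = 2.106 kg.
% K₂O = 2.106 / 63.4 = 3.32177%.

3.32% K₂O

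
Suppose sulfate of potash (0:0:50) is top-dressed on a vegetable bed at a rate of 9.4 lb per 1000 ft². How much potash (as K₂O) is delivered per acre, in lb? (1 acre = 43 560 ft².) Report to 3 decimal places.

204.732 lb K₂O per acre

K₂O per 1000 ft² = 9.4 × 50% = 4.7 lb.
Convert to per acre: 4.7 × 43.56 = 204.732 lb.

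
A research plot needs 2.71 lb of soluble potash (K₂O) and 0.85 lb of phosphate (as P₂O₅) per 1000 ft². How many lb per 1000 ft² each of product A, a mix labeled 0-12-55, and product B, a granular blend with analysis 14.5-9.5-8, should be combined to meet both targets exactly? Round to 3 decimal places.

Per-1000 ft² balance (a = product A, b = product B):
K₂O: 0.55·a + 0.08·b = 2.71
P₂O₅: 0.12·a + 0.095·b = 0.85
Eliminate a: (row1) − 0.55/0.12·(row2) → -0.355417·b = -1.18583, so b = 3.33646.
Back-substitute: a = (2.71 − 0.08·3.33646) / 0.55 = 4.44197.

4.442 lb product A, 3.336 lb product B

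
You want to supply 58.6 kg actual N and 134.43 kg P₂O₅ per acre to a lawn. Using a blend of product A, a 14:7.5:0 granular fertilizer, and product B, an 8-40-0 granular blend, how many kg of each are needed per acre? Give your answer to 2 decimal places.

253.71 kg product A, 288.50 kg product B

Let a = kg of product A, b = kg of product B (per acre).
N: 0.14·a + 0.08·b = 58.6
P₂O₅: 0.075·a + 0.4·b = 134.43
From row1: a = (58.6 − 0.08·b) / 0.14.
Into row2: 0.075·(58.6 − 0.08·b)/0.14 + 0.4·b = 134.43 → b = 288.504, a = 253.712.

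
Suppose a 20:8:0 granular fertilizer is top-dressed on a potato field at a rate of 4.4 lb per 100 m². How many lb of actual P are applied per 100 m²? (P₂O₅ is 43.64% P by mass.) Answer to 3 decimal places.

0.154 lb P per hundred sq m

P₂O₅ per 100 m² = 4.4 × 8% = 0.352 lb.
Elemental P = 0.352 × 0.4364 = 0.153613 lb per 100 m².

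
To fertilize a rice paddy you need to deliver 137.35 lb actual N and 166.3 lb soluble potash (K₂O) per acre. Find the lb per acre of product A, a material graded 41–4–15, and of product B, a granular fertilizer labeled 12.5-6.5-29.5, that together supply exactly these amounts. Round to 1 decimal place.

193.1 lb product A, 465.6 lb product B

With a, b = lb per acre of product A and product B:
N: 0.41·a + 0.125·b = 137.35
K₂O: 0.15·a + 0.295·b = 166.3
Solving simultaneously: a = 193.06, b = 465.563.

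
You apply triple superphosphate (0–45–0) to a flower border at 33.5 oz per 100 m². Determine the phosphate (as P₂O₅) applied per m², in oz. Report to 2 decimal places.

P₂O₅ per 100 m² = 33.5 × 45% = 15.075 oz.
Convert to per m²: 15.075 × 0.01 = 0.15075 oz.

0.15 oz P₂O₅ per sq m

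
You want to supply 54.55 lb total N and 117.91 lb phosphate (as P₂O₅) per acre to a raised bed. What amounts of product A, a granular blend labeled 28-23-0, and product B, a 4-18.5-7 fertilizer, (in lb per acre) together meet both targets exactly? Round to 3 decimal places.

126.182 lb product A, 480.477 lb product B

Let a = lb of product A, b = lb of product B (per acre).
N: 0.28·a + 0.04·b = 54.55
P₂O₅: 0.23·a + 0.185·b = 117.91
Solving simultaneously: a = 126.1819, b = 480.4765.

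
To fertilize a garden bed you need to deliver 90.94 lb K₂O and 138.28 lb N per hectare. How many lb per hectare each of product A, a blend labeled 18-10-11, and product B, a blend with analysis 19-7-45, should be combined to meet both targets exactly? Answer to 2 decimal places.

747.88 lb product A, 19.27 lb product B

Per-hectare balance (a = product A, b = product B):
K₂O: 0.11·a + 0.45·b = 90.94
N: 0.18·a + 0.19·b = 138.28
From row1: a = (90.94 − 0.45·b) / 0.11.
Into row2: 0.18·(90.94 − 0.45·b)/0.11 + 0.19·b = 138.28 → b = 19.2745, a = 747.877.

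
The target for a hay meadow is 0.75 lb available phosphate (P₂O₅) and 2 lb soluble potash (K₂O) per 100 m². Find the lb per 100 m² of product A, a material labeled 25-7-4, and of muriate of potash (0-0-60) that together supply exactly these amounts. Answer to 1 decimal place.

Per-100 m² balance (a = product A, b = muriate of potash):
P₂O₅: 0.07·a + 0·b = 0.75
K₂O: 0.04·a + 0.6·b = 2
From row1: a = (0.75 − 0·b) / 0.07.
Into row2: 0.04·(0.75 − 0·b)/0.07 + 0.6·b = 2 → b = 2.61905, a = 10.7143.

10.7 lb product A, 2.6 lb muriate of potash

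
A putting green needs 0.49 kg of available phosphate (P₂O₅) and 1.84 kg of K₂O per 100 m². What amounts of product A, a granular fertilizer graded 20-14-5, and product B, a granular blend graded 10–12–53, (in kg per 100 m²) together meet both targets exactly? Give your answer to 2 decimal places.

0.57 kg product A, 3.42 kg product B

Let a = kg of product A, b = kg of product B (per 100 m²).
P₂O₅: 0.14·a + 0.12·b = 0.49
K₂O: 0.05·a + 0.53·b = 1.84
Eliminate a: (row1) − 0.14/0.05·(row2) → -1.364·b = -4.662, so b = 3.41789.
Back-substitute: a = (0.49 − 0.12·3.41789) / 0.14 = 0.570381.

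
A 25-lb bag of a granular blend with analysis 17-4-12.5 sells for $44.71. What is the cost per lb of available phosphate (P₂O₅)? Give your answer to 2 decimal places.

$44.71 per lb P₂O₅

P₂O₅ in bag = 25 × 4% = 1 lb.
Cost per lb P₂O₅ = $44.71 / 1 = $44.7100.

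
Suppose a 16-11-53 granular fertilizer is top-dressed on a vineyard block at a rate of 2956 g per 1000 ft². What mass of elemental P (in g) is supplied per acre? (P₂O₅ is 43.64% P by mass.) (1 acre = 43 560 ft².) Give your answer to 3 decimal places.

6181.156 g P per acre

P₂O₅ per 1000 ft² = 2956 × 11% = 325.16 g.
Elemental P = 325.16 × 0.4364 = 141.9 g per 1000 ft².
Convert to per acre: 141.9 × 43.56 = 6181.1563 g.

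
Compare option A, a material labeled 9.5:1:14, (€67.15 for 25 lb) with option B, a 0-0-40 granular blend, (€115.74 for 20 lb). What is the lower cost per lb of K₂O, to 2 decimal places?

€14.47 per lb K₂O (option B)

option A: K₂O per bag = 25 × 14% = 3.5 lb; cost = 67.15 / 3.5 = €19.1857/lb K₂O.
option B: K₂O per bag = 20 × 40% = 8 lb; cost = 115.74 / 8 = €14.4675/lb K₂O.
option B is cheaper.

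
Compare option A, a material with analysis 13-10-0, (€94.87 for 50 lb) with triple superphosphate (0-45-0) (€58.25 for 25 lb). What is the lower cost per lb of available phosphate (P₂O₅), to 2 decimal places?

option A: P₂O₅ per bag = 50 × 10% = 5 lb; cost = 94.87 / 5 = €18.9740/lb P₂O₅.
triple superphosphate: P₂O₅ per bag = 25 × 45% = 11.25 lb; cost = 58.25 / 11.25 = €5.1778/lb P₂O₅.
triple superphosphate is cheaper.

€5.18 per lb P₂O₅ (triple superphosphate)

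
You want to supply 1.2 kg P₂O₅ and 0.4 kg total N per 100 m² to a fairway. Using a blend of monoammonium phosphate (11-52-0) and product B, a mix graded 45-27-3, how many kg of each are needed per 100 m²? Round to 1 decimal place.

2.1 kg monoammonium phosphate, 0.4 kg product B

Per-100 m² balance (a = monoammonium phosphate, b = product B):
P₂O₅: 0.52·a + 0.27·b = 1.2
N: 0.11·a + 0.45·b = 0.4
From row1: a = (1.2 − 0.27·b) / 0.52.
Into row2: 0.11·(1.2 − 0.27·b)/0.52 + 0.45·b = 0.4 → b = 0.372002, a = 2.11454.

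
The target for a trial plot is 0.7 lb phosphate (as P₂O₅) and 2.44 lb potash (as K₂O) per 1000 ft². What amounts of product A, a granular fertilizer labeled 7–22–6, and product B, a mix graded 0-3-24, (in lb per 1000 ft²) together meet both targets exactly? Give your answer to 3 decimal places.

Let a = lb of product A, b = lb of product B (per 1000 ft²).
P₂O₅: 0.22·a + 0.03·b = 0.7
K₂O: 0.06·a + 0.24·b = 2.44
Eliminate b: (row1) − 0.03/0.24·(row2) → 0.2125·a = 0.395, so a = 1.85882.
Then b = (2.44 − 0.06·1.85882) / 0.24 = 9.70196.

1.859 lb product A, 9.702 lb product B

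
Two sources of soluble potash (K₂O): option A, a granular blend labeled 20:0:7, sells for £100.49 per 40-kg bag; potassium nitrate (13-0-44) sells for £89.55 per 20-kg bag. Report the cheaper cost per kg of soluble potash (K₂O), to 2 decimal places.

option A: K₂O per bag = 40 × 7% = 2.8 kg; cost = 100.49 / 2.8 = £35.8893/kg K₂O.
potassium nitrate: K₂O per bag = 20 × 44% = 8.8 kg; cost = 89.55 / 8.8 = £10.1761/kg K₂O.
potassium nitrate is cheaper.

£10.18 per kg K₂O (potassium nitrate)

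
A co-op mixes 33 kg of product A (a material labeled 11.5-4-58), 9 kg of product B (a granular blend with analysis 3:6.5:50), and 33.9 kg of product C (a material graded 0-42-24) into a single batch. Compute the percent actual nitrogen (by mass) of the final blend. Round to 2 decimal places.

5.36% N

Total mass = 33 + 9 + 33.9 = 75.9 kg.
N mass = 11.5%×33 + 3%×9 + 0%×33.9 = 4.065 kg.
% N = 4.065 / 75.9 = 5.35573%.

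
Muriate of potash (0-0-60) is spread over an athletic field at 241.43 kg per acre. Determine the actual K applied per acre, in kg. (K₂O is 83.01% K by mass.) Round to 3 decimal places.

120.247 kg K per acre

K₂O per acre = 241.43 × 60% = 144.858 kg.
Elemental K = 144.858 × 0.8301 = 120.2466 kg per acre.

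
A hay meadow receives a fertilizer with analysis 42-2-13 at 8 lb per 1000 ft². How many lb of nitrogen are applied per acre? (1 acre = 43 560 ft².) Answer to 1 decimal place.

nitrogen per 1000 ft² = 8 × 42% = 3.36 lb.
Convert to per acre: 3.36 × 43.56 = 146.362 lb.

146.4 lb N per acre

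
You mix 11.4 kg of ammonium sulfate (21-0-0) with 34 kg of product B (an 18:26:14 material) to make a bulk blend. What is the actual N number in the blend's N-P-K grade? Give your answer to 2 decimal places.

18.75% N

Total mass = 11.4 + 34 = 45.4 kg.
N mass = 21%×11.4 + 18%×34 = 8.514 kg.
% N = 8.514 / 45.4 = 18.7533%.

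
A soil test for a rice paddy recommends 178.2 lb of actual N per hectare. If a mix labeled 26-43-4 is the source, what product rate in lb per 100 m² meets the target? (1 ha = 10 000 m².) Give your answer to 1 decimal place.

Product per hectare = 178.2 / 26% = 685.385 lb.
Convert to per 100 m²: 685.385 × 0.01 = 6.85385 lb.

6.9 lb of product per hundred sq m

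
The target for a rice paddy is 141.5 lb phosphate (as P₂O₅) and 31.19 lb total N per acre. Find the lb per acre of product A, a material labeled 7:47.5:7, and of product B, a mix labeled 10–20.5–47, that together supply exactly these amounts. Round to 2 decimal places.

233.97 lb product A, 148.12 lb product B

With a, b = lb per acre of product A and product B:
P₂O₅: 0.475·a + 0.205·b = 141.5
N: 0.07·a + 0.1·b = 31.19
Eliminate a: (row1) − 0.475/0.07·(row2) → -0.473571·b = -70.1464, so b = 148.122.
Back-substitute: a = (141.5 − 0.205·148.122) / 0.475 = 233.968.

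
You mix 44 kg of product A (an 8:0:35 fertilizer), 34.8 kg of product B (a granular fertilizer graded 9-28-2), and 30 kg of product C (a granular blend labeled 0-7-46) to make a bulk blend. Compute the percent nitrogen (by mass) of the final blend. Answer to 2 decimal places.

Total mass = 44 + 34.8 + 30 = 108.8 kg.
N mass = 8%×44 + 9%×34.8 + 0%×30 = 6.652 kg.
% N = 6.652 / 108.8 = 6.11397%.

6.11% N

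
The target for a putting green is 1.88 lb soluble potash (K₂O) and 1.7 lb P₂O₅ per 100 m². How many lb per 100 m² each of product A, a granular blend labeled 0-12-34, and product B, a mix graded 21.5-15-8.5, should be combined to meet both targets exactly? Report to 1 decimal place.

Let a = lb of product A, b = lb of product B (per 100 m²).
K₂O: 0.34·a + 0.085·b = 1.88
P₂O₅: 0.12·a + 0.15·b = 1.7
Eliminate b: (row1) − 0.085/0.15·(row2) → 0.272·a = 0.916667, so a = 3.3701.
Then b = (1.7 − 0.12·3.3701) / 0.15 = 8.63725.

3.4 lb product A, 8.6 lb product B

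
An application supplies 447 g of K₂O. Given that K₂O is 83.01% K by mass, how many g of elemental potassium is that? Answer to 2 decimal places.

K = 447 × 0.8301 = 371.0547 g.

371.05 g K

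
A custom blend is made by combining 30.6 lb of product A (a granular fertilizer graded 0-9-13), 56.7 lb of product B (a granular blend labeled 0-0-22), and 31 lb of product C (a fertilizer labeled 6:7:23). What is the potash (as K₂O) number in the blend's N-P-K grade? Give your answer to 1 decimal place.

Total mass = 30.6 + 56.7 + 31 = 118.3 lb.
K₂O mass = 13%×30.6 + 22%×56.7 + 23%×31 = 23.582 lb.
% K₂O = 23.582 / 118.3 = 19.9341%.

19.9% K₂O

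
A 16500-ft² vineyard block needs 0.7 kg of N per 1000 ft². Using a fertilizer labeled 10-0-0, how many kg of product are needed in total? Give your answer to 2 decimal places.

Product per 1000 ft² = 0.7 / 10% = 7 kg.
Total product = 7 × 16500 / 1000 = 115.5 kg.

115.50 kg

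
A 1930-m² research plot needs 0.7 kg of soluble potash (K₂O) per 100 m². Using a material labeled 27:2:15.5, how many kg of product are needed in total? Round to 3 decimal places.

87.161 kg

Product per 100 m² = 0.7 / 15.5% = 4.51613 kg.
Total product = 4.51613 × 1930 / 100 = 87.1613 kg.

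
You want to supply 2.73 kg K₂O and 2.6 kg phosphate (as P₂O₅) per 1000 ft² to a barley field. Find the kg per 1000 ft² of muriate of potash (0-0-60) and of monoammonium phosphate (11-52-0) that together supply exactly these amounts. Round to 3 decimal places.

With a, b = kg per 1000 ft² of muriate of potash and monoammonium phosphate:
K₂O: 0.6·a + 0·b = 2.73
P₂O₅: 0·a + 0.52·b = 2.6
Solving simultaneously: a = 4.55, b = 5.

4.550 kg muriate of potash, 5.000 kg monoammonium phosphate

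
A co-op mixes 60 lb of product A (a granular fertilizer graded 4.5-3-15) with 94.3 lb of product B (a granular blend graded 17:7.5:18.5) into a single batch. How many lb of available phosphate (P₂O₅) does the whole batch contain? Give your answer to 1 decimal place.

P₂O₅ mass = 3%×60 + 7.5%×94.3 = 8.8725 lb.

8.9 lb P₂O₅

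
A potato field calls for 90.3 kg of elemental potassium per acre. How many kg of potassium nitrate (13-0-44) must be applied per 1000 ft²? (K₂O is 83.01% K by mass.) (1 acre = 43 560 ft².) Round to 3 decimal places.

5.676 kg of product per thousand sq ft

As K₂O: 90.3 / 0.8301 = 108.782 kg per acre.
Product per acre = 108.782 / 44% = 247.232 kg.
Convert to per 1000 ft²: 247.232 × 0.0229568 = 5.67567 kg.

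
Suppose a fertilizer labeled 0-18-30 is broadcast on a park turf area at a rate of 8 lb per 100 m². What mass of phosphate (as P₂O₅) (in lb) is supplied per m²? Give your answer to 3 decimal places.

0.014 lb P₂O₅ per sq m

P₂O₅ per 100 m² = 8 × 18% = 1.44 lb.
Convert to per m²: 1.44 × 0.01 = 0.0144 lb.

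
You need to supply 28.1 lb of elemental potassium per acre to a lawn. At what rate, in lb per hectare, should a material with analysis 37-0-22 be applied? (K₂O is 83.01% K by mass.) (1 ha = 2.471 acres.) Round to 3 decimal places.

380.212 lb of product per hectare

As K₂O: 28.1 / 0.8301 = 33.8513 lb per acre.
Product per acre = 33.8513 / 22% = 153.87 lb.
Convert to per hectare: 153.87 × 2.471 = 380.2121 lb.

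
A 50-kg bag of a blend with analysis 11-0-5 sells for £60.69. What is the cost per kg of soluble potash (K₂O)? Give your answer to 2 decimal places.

K₂O in bag = 50 × 5% = 2.5 kg.
Cost per kg K₂O = £60.69 / 2.5 = £24.2760.

£24.28 per kg K₂O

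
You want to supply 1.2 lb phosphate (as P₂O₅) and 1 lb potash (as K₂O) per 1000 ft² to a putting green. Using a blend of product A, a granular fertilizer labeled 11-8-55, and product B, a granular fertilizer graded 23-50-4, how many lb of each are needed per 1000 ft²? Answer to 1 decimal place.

Let a = lb of product A, b = lb of product B (per 1000 ft²).
P₂O₅: 0.08·a + 0.5·b = 1.2
K₂O: 0.55·a + 0.04·b = 1
Eliminate b: (row1) − 0.5/0.04·(row2) → -6.795·a = -11.3, so a = 1.66299.
Then b = (1 − 0.55·1.66299) / 0.04 = 2.13392.

1.7 lb product A, 2.1 lb product B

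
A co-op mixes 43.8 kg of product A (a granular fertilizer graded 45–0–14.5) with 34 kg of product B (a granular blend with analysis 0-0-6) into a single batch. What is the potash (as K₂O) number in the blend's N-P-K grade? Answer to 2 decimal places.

Total mass = 43.8 + 34 = 77.8 kg.
K₂O mass = 14.5%×43.8 + 6%×34 = 8.391 kg.
% K₂O = 8.391 / 77.8 = 10.7853%.

10.79% K₂O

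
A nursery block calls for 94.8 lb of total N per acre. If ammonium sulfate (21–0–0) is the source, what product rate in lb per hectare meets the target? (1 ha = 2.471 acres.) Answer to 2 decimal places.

1115.48 lb of product per hectare

Product per acre = 94.8 / 21% = 451.429 lb.
Convert to per hectare: 451.429 × 2.471 = 1115.48 lb.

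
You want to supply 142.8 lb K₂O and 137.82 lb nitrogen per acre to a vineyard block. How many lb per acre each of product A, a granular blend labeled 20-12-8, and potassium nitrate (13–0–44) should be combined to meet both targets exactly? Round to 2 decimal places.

With a, b = lb per acre of product A and potassium nitrate:
K₂O: 0.08·a + 0.44·b = 142.8
N: 0.2·a + 0.13·b = 137.82
Solving simultaneously: a = 542.227, b = 225.959.

542.23 lb product A, 225.96 lb potassium nitrate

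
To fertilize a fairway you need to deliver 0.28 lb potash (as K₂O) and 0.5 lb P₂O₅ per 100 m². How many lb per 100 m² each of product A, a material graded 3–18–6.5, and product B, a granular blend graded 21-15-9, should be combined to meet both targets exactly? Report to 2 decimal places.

0.47 lb product A, 2.78 lb product B

Per-100 m² balance (a = product A, b = product B):
K₂O: 0.065·a + 0.09·b = 0.28
P₂O₅: 0.18·a + 0.15·b = 0.5
Eliminate b: (row1) − 0.09/0.15·(row2) → -0.043·a = -0.02, so a = 0.465116.
Then b = (0.5 − 0.18·0.465116) / 0.15 = 2.77519.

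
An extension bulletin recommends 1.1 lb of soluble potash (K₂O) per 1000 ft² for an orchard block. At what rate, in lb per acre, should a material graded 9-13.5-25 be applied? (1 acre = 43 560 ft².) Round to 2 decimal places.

191.66 lb of product per acre

Product per 1000 ft² = 1.1 / 25% = 4.4 lb.
Convert to per acre: 4.4 × 43.56 = 191.664 lb.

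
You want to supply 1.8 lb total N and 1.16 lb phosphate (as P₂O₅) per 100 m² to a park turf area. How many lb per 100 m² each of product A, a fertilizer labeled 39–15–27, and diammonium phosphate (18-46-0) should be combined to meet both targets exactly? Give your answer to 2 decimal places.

4.06 lb product A, 1.20 lb diammonium phosphate

Per-100 m² balance (a = product A, b = diammonium phosphate):
N: 0.39·a + 0.18·b = 1.8
P₂O₅: 0.15·a + 0.46·b = 1.16
Eliminate b: (row1) − 0.18/0.46·(row2) → 0.331304·a = 1.34609, so a = 4.06299.
Then b = (1.16 − 0.15·4.06299) / 0.46 = 1.19685.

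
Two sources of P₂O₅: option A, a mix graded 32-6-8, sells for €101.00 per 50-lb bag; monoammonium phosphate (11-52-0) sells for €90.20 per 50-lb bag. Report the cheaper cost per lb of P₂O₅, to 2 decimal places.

option A: P₂O₅ per bag = 50 × 6% = 3 lb; cost = 101.00 / 3 = €33.6667/lb P₂O₅.
monoammonium phosphate: P₂O₅ per bag = 50 × 52% = 26 lb; cost = 90.20 / 26 = €3.4692/lb P₂O₅.
monoammonium phosphate is cheaper.

€3.47 per lb P₂O₅ (monoammonium phosphate)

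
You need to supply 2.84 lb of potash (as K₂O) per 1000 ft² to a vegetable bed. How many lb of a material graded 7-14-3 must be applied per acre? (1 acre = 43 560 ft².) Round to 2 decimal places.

Product per 1000 ft² = 2.84 / 3% = 94.6667 lb.
Convert to per acre: 94.6667 × 43.56 = 4123.68 lb.

4123.68 lb of product per acre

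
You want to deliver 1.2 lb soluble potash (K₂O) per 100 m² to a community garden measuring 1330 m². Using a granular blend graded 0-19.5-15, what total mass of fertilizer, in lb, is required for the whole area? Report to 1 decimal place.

Product per 100 m² = 1.2 / 15% = 8 lb.
Total product = 8 × 1330 / 100 = 106.4 lb.

106.4 lb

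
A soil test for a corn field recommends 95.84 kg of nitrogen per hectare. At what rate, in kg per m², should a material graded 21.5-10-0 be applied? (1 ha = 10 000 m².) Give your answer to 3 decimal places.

0.045 kg of product per sq m

Product per hectare = 95.84 / 21.5% = 445.767 kg.
Convert to per m²: 445.767 × 0.0001 = 0.0445767 kg.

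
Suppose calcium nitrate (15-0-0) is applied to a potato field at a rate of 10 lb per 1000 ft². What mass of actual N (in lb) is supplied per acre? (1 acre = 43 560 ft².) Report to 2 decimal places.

65.34 lb N per acre

nitrogen per 1000 ft² = 10 × 15% = 1.5 lb.
Convert to per acre: 1.5 × 43.56 = 65.34 lb.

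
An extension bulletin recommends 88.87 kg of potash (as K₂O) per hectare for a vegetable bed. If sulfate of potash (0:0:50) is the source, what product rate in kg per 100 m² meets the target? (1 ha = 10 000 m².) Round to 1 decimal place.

Product per hectare = 88.87 / 50% = 177.74 kg.
Convert to per 100 m²: 177.74 × 0.01 = 1.7774 kg.

1.8 kg of product per hundred sq m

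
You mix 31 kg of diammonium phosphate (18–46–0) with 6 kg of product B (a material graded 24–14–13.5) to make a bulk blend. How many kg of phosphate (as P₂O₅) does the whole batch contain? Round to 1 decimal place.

15.1 kg P₂O₅

P₂O₅ mass = 46%×31 + 14%×6 = 15.1 kg.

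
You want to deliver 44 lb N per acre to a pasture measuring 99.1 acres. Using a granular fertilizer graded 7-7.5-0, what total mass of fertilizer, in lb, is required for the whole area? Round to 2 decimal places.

62291.43 lb

Product per acre = 44 / 7% = 628.571 lb.
Total product = 628.571 × 99.1 = 62291.429 lb.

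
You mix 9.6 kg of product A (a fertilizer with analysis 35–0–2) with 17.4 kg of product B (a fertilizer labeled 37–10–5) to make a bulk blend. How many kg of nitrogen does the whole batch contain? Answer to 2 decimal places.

9.80 kg N

N mass = 35%×9.6 + 37%×17.4 = 9.798 kg.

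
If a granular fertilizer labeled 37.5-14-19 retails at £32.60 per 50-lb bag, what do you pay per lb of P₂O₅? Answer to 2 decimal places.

£4.66 per lb P₂O₅

P₂O₅ in bag = 50 × 14% = 7 lb.
Cost per lb P₂O₅ = £32.60 / 7 = £4.6571.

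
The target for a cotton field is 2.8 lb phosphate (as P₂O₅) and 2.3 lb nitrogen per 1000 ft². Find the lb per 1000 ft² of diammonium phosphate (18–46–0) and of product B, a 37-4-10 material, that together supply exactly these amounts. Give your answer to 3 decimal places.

5.791 lb diammonium phosphate, 3.399 lb product B

Let a = lb of diammonium phosphate, b = lb of product B (per 1000 ft²).
P₂O₅: 0.46·a + 0.04·b = 2.8
N: 0.18·a + 0.37·b = 2.3
Eliminate b: (row1) − 0.04/0.37·(row2) → 0.440541·a = 2.55135, so a = 5.79141.
Then b = (2.3 − 0.18·5.79141) / 0.37 = 3.39877.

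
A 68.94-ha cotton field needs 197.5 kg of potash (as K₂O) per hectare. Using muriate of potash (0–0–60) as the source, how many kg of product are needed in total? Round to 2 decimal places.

22692.75 kg

Product per hectare = 197.5 / 60% = 329.167 kg.
Total product = 329.167 × 68.94 = 22692.75 kg.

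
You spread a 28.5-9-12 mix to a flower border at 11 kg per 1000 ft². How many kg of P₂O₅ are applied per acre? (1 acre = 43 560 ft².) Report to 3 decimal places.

P₂O₅ per 1000 ft² = 11 × 9% = 0.99 kg.
Convert to per acre: 0.99 × 43.56 = 43.1244 kg.

43.124 kg P₂O₅ per acre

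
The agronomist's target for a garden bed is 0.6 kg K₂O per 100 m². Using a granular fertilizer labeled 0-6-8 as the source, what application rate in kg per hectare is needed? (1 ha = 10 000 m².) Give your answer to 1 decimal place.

750.0 kg of product per hectare

Product per 100 m² = 0.6 / 8% = 7.5 kg.
Convert to per hectare: 7.5 × 100 = 750 kg.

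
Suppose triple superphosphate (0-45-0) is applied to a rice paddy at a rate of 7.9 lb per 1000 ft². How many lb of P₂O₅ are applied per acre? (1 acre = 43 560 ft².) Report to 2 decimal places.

P₂O₅ per 1000 ft² = 7.9 × 45% = 3.555 lb.
Convert to per acre: 3.555 × 43.56 = 154.856 lb.

154.86 lb P₂O₅ per acre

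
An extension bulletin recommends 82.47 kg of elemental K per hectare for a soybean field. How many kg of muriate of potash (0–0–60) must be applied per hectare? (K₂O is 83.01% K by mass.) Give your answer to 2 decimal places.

165.58 kg of product per hectare

As K₂O: 82.47 / 0.8301 = 99.3495 kg per hectare.
Product per hectare = 99.3495 / 60% = 165.582 kg.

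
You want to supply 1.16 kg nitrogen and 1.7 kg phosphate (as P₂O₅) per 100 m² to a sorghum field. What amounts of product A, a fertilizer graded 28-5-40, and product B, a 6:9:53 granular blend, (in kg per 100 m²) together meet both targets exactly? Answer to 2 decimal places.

Per-100 m² balance (a = product A, b = product B):
N: 0.28·a + 0.06·b = 1.16
P₂O₅: 0.05·a + 0.09·b = 1.7
Eliminate b: (row1) − 0.06/0.09·(row2) → 0.246667·a = 0.0266667, so a = 0.108108.
Then b = (1.7 − 0.05·0.108108) / 0.09 = 18.8288.

0.11 kg product A, 18.83 kg product B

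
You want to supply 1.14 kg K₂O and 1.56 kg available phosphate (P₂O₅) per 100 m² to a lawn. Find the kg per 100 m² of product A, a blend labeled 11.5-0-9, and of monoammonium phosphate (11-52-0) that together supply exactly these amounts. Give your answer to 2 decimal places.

Let a = kg of product A, b = kg of monoammonium phosphate (per 100 m²).
K₂O: 0.09·a + 0·b = 1.14
P₂O₅: 0·a + 0.52·b = 1.56
Solving simultaneously: a = 12.6667, b = 3.

12.67 kg product A, 3.00 kg monoammonium phosphate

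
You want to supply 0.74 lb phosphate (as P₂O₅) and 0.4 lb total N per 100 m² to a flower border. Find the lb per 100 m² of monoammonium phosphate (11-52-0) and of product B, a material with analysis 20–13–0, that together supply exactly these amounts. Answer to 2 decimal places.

With a, b = lb per 100 m² of monoammonium phosphate and product B:
P₂O₅: 0.52·a + 0.13·b = 0.74
N: 0.11·a + 0.2·b = 0.4
Eliminate b: (row1) − 0.13/0.2·(row2) → 0.4485·a = 0.48, so a = 1.07023.
Then b = (0.4 − 0.11·1.07023) / 0.2 = 1.41137.

1.07 lb monoammonium phosphate, 1.41 lb product B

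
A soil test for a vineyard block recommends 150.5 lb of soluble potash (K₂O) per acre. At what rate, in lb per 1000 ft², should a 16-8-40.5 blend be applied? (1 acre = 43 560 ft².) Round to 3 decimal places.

8.531 lb of product per thousand sq ft

Product per acre = 150.5 / 40.5% = 371.605 lb.
Convert to per 1000 ft²: 371.605 × 0.0229568 = 8.53088 lb.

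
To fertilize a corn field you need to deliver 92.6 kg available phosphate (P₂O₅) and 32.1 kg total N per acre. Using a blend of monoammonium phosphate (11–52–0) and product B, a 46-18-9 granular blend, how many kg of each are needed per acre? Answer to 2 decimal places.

Per-acre balance (a = monoammonium phosphate, b = product B):
P₂O₅: 0.52·a + 0.18·b = 92.6
N: 0.11·a + 0.46·b = 32.1
From row1: a = (92.6 − 0.18·b) / 0.52.
Into row2: 0.11·(92.6 − 0.18·b)/0.52 + 0.46·b = 32.1 → b = 29.6536, a = 167.812.

167.81 kg monoammonium phosphate, 29.65 kg product B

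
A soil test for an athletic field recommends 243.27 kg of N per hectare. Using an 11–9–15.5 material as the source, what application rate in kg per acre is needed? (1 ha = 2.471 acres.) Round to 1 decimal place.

895.0 kg of product per acre

Product per hectare = 243.27 / 11% = 2211.55 kg.
Convert to per acre: 2211.55 × 0.404694 = 895.0002 kg.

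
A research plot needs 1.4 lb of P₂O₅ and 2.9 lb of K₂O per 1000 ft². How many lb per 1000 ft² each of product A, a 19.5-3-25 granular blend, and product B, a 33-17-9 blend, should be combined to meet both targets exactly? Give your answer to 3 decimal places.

With a, b = lb per 1000 ft² of product A and product B:
P₂O₅: 0.03·a + 0.17·b = 1.4
K₂O: 0.25·a + 0.09·b = 2.9
Eliminate b: (row1) − 0.17/0.09·(row2) → -0.442222·a = -4.07778, so a = 9.22111.
Then b = (2.9 − 0.25·9.22111) / 0.09 = 6.60804.

9.221 lb product A, 6.608 lb product B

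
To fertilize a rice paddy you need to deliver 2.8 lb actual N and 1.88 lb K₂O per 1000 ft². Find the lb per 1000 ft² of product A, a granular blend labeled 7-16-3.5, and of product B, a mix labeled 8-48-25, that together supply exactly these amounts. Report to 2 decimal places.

Per-1000 ft² balance (a = product A, b = product B):
N: 0.07·a + 0.08·b = 2.8
K₂O: 0.035·a + 0.25·b = 1.88
Eliminate b: (row1) − 0.08/0.25·(row2) → 0.0588·a = 2.1984, so a = 37.3878.
Then b = (1.88 − 0.035·37.3878) / 0.25 = 2.28571.

37.39 lb product A, 2.29 lb product B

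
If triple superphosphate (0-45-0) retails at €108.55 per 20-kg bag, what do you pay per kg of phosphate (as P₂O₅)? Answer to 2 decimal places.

€12.06 per kg P₂O₅

P₂O₅ in bag = 20 × 45% = 9 kg.
Cost per kg P₂O₅ = €108.55 / 9 = €12.0611.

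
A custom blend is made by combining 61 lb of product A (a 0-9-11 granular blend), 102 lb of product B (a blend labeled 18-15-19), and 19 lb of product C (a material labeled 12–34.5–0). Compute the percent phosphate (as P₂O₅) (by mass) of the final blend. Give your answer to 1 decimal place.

15.0% P₂O₅

Total mass = 61 + 102 + 19 = 182 lb.
P₂O₅ mass = 9%×61 + 15%×102 + 34.5%×19 = 27.345 lb.
% P₂O₅ = 27.345 / 182 = 15.0247%.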